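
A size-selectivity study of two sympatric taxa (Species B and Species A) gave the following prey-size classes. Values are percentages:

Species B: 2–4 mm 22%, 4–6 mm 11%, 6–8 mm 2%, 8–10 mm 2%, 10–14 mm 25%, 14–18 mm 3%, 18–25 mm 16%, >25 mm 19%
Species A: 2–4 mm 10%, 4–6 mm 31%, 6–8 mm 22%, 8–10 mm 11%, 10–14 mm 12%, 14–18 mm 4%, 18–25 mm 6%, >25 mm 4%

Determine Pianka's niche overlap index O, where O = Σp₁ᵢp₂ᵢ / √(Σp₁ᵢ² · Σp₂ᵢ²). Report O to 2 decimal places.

0.59

Convert percentages to proportions (divide by 100).
Σ p₁ᵢp₂ᵢ = 0.0220 + 0.0341 + 0.0044 + 0.0022 + 0.0300 + 0.0012 + 0.0096 + 0.0076 = 0.1111
Σp_1ᵢ² = 0.22² + 0.11² + 0.02² + 0.02² + 0.25² + 0.03² + 0.16² + 0.19² = 0.0484 + 0.0121 + 0.0004 + 0.0004 + 0.0625 + 0.0009 + 0.0256 + 0.0361 = 0.1864
Σp_2ᵢ² = 0.10² + 0.31² + 0.22² + 0.11² + 0.12² + 0.04² + 0.06² + 0.04² = 0.0100 + 0.0961 + 0.0484 + 0.0121 + 0.0144 + 0.0016 + 0.0036 + 0.0016 = 0.1878
O = 0.1111 / √(0.1864 × 0.1878) = 0.1111 / 0.18710 = 0.5938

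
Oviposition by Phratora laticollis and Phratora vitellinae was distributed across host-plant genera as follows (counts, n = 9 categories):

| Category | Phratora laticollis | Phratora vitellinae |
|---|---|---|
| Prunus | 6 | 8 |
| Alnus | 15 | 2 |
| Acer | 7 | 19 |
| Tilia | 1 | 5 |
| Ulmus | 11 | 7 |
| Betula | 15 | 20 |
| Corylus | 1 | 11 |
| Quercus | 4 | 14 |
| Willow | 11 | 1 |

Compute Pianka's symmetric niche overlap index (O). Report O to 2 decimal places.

Proportions for Phratora laticollis (n=71): 6/71=0.0845, 15/71=0.2113, 7/71=0.0986, 1/71=0.0141, 11/71=0.1549, 15/71=0.2113, 1/71=0.0141, 4/71=0.0563, 11/71=0.1549
Proportions for Phratora vitellinae (n=87): 8/87=0.0920, 2/87=0.0230, 19/87=0.2184, 5/87=0.0575, 7/87=0.0805, 20/87=0.2299, 11/87=0.1264, 14/87=0.1609, 1/87=0.0115
Σ p₁ᵢp₂ᵢ = 0.007774 + 0.004860 + 0.021534 + 0.000811 + 0.012469 + 0.048578 + 0.001782 + 0.009059 + 0.001781 = 0.108648
Σp_1ᵢ² = 0.0845² + 0.2113² + 0.0986² + 0.0141² + 0.1549² + 0.2113² + 0.0141² + 0.0563² + 0.1549² = 0.007140 + 0.044648 + 0.009722 + 0.000199 + 0.023994 + 0.044648 + 0.000199 + 0.003170 + 0.023994 = 0.157714
Σp_2ᵢ² = 0.0920² + 0.0230² + 0.2184² + 0.0575² + 0.0805² + 0.2299² + 0.1264² + 0.1609² + 0.0115² = 0.008464 + 0.000529 + 0.047699 + 0.003306 + 0.006480 + 0.052854 + 0.015977 + 0.025889 + 0.000132 = 0.161330
O = 0.108648 / √(0.157714 × 0.161330) = 0.108648 / 0.1595118 = 0.6811

0.68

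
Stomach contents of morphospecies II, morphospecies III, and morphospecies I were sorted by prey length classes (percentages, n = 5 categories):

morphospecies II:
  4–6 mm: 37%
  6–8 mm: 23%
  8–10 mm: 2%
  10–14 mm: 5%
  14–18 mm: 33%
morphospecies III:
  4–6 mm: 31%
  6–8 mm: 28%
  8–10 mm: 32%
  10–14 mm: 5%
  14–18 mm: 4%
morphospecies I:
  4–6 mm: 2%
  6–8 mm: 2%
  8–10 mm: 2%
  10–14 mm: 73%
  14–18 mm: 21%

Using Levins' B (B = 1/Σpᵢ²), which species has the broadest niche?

morphospecies III

Convert percentages to proportions (divide by 100).
Σp_IIᵢ² = 0.37² + 0.23² + 0.02² + 0.05² + 0.33² = 0.1369 + 0.0529 + 0.0004 + 0.0025 + 0.1089 = 0.3016
B_II = 1 / 0.3016 = 3.3156
Σp_IIIᵢ² = 0.31² + 0.28² + 0.32² + 0.05² + 0.04² = 0.0961 + 0.0784 + 0.1024 + 0.0025 + 0.0016 = 0.2810
B_III = 1 / 0.2810 = 3.5587
Σp_Iᵢ² = 0.02² + 0.02² + 0.02² + 0.73² + 0.21² = 0.0004 + 0.0004 + 0.0004 + 0.5329 + 0.0441 = 0.5782
B_I = 1 / 0.5782 = 1.7295
Highest B → broadest niche (most generalist): morphospecies III (B = 3.56).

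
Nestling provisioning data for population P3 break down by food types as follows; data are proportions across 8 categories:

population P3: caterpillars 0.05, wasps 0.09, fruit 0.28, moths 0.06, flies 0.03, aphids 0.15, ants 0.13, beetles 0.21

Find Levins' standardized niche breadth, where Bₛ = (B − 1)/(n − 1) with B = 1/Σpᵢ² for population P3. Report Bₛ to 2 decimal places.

0.66

Σpᵢ² = 0.05² + 0.09² + 0.28² + 0.06² + 0.03² + 0.15² + 0.13² + 0.21² = 0.0025 + 0.0081 + 0.0784 + 0.0036 + 0.0009 + 0.0225 + 0.0169 + 0.0441 = 0.1770
B = 1 / 0.1770 = 5.6497
Bₛ = (B − 1)/(n − 1) = (5.6497 − 1)/(8 − 1) = 4.6497/7 = 0.6642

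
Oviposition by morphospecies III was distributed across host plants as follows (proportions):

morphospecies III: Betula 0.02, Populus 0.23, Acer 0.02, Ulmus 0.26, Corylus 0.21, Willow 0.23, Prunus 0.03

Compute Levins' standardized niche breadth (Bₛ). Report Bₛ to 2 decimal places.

0.59

Σpᵢ² = 0.02² + 0.23² + 0.02² + 0.26² + 0.21² + 0.23² + 0.03² = 0.0004 + 0.0529 + 0.0004 + 0.0676 + 0.0441 + 0.0529 + 0.0009 = 0.2192
B = 1 / 0.2192 = 4.5620
Bₛ = (B − 1)/(n − 1) = (4.5620 − 1)/(7 − 1) = 3.5620/6 = 0.5937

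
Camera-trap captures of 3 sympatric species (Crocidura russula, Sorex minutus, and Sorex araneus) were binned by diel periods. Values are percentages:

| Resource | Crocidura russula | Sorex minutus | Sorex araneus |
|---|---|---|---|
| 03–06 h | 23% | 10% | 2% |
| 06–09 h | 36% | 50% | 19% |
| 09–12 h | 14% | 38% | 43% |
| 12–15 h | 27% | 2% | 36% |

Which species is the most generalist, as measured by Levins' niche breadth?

Convert percentages to proportions (divide by 100).
Σp_russᵢ² = 0.23² + 0.36² + 0.14² + 0.27² = 0.0529 + 0.1296 + 0.0196 + 0.0729 = 0.2750
B_russ = 1 / 0.2750 = 3.6364
Σp_minuᵢ² = 0.10² + 0.50² + 0.38² + 0.02² = 0.0100 + 0.2500 + 0.1444 + 0.0004 = 0.4048
B_minu = 1 / 0.4048 = 2.4704
Σp_aranᵢ² = 0.02² + 0.19² + 0.43² + 0.36² = 0.0004 + 0.0361 + 0.1849 + 0.1296 = 0.3510
B_aran = 1 / 0.3510 = 2.8490
Highest B → broadest niche (most generalist): Crocidura russula (B = 3.64).

Crocidura russula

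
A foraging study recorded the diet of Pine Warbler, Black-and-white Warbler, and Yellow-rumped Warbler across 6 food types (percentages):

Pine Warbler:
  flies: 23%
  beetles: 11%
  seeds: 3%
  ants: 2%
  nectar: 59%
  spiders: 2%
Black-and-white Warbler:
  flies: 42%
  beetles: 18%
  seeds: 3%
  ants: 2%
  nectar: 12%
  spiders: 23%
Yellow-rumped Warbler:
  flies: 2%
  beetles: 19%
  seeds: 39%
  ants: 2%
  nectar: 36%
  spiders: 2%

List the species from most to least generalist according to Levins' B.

Black-and-white Warbler > Yellow-rumped Warbler > Pine Warbler

Convert percentages to proportions (divide by 100).
Σp_Pineᵢ² = 0.23² + 0.11² + 0.03² + 0.02² + 0.59² + 0.02² = 0.0529 + 0.0121 + 0.0009 + 0.0004 + 0.3481 + 0.0004 = 0.4148
B_Pine = 1 / 0.4148 = 2.4108
Σp_Blacᵢ² = 0.42² + 0.18² + 0.03² + 0.02² + 0.12² + 0.23² = 0.1764 + 0.0324 + 0.0009 + 0.0004 + 0.0144 + 0.0529 = 0.2774
B_Blac = 1 / 0.2774 = 3.6049
Σp_Yellᵢ² = 0.02² + 0.19² + 0.39² + 0.02² + 0.36² + 0.02² = 0.0004 + 0.0361 + 0.1521 + 0.0004 + 0.1296 + 0.0004 = 0.3190
B_Yell = 1 / 0.3190 = 3.1348
Ranking by B (broadest → narrowest): Black-and-white Warbler (3.60) > Yellow-rumped Warbler (3.13) > Pine Warbler (2.41)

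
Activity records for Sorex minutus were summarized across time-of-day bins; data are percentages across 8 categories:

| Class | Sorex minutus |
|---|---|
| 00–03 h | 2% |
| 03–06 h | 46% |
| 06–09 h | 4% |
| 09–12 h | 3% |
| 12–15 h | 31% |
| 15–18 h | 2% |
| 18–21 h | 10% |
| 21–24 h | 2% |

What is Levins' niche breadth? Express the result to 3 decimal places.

3.111

Convert percentages to proportions (divide by 100).
Σpᵢ² = 0.02² + 0.46² + 0.04² + 0.03² + 0.31² + 0.02² + 0.10² + 0.02² = 0.0004 + 0.2116 + 0.0016 + 0.0009 + 0.0961 + 0.0004 + 0.0100 + 0.0004 = 0.3214
B = 1 / 0.3214 = 3.11139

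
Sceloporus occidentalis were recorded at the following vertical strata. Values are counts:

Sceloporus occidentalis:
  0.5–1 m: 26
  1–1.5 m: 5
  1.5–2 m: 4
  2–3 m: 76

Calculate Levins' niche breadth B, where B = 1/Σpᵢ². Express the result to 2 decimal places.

Proportions for Sceloporus occidentalis (n=111): 26/111=0.2342, 5/111=0.0450, 4/111=0.0360, 76/111=0.6847
Σpᵢ² = 0.2342² + 0.0450² + 0.0360² + 0.6847² = 0.054850 + 0.002025 + 0.001296 + 0.468814 = 0.526985
B = 1 / 0.526985 = 1.8976

1.90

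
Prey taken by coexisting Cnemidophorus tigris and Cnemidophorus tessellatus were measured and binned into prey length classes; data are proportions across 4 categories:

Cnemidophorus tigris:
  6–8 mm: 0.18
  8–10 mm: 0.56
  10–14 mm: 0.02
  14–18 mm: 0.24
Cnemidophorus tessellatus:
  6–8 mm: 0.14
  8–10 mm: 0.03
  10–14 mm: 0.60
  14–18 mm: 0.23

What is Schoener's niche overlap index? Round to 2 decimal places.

0.42

Σ|p₁ᵢ − p₂ᵢ| = 0.04 + 0.53 + 0.58 + 0.01 = 1.16
D = 1 − ½ × 1.16 = 1 − 0.580 = 0.4200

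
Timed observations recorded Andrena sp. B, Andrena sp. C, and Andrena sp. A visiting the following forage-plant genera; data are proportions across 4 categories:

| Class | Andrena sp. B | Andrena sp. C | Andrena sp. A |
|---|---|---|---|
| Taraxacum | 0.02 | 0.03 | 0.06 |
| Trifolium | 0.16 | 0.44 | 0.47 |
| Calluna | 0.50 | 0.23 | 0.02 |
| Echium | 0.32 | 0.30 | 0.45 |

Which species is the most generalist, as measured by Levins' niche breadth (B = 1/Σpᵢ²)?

Andrena sp. C

Σp_Bᵢ² = 0.02² + 0.16² + 0.50² + 0.32² = 0.0004 + 0.0256 + 0.2500 + 0.1024 = 0.3784
B_B = 1 / 0.3784 = 2.6427
Σp_Cᵢ² = 0.03² + 0.44² + 0.23² + 0.30² = 0.0009 + 0.1936 + 0.0529 + 0.0900 = 0.3374
B_C = 1 / 0.3374 = 2.9638
Σp_Aᵢ² = 0.06² + 0.47² + 0.02² + 0.45² = 0.0036 + 0.2209 + 0.0004 + 0.2025 = 0.4274
B_A = 1 / 0.4274 = 2.3397
Highest B → broadest niche (most generalist): Andrena sp. C (B = 2.96).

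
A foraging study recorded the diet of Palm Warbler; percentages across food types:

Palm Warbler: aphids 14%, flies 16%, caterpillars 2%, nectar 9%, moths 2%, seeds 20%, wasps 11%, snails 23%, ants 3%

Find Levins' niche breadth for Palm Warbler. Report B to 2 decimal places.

6.25

Convert percentages to proportions (divide by 100).
Σpᵢ² = 0.14² + 0.16² + 0.02² + 0.09² + 0.02² + 0.20² + 0.11² + 0.23² + 0.03² = 0.0196 + 0.0256 + 0.0004 + 0.0081 + 0.0004 + 0.0400 + 0.0121 + 0.0529 + 0.0009 = 0.1600
B = 1 / 0.1600 = 6.2500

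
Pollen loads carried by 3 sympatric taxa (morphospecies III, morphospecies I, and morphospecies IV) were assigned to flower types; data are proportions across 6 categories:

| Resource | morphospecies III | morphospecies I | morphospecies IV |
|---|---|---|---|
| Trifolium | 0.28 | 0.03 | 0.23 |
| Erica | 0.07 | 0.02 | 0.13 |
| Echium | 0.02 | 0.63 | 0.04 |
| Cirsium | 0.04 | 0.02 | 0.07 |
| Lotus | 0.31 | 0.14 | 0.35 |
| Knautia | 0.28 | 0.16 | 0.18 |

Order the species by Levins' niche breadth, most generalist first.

Σp_IIIᵢ² = 0.28² + 0.07² + 0.02² + 0.04² + 0.31² + 0.28² = 0.0784 + 0.0049 + 0.0004 + 0.0016 + 0.0961 + 0.0784 = 0.2598
B_III = 1 / 0.2598 = 3.8491
Σp_Iᵢ² = 0.03² + 0.02² + 0.63² + 0.02² + 0.14² + 0.16² = 0.0009 + 0.0004 + 0.3969 + 0.0004 + 0.0196 + 0.0256 = 0.4438
B_I = 1 / 0.4438 = 2.2533
Σp_IVᵢ² = 0.23² + 0.13² + 0.04² + 0.07² + 0.35² + 0.18² = 0.0529 + 0.0169 + 0.0016 + 0.0049 + 0.1225 + 0.0324 = 0.2312
B_IV = 1 / 0.2312 = 4.3253
Ranking by B (broadest → narrowest): morphospecies IV (4.33) > morphospecies III (3.85) > morphospecies I (2.25)

morphospecies IV > morphospecies III > morphospecies I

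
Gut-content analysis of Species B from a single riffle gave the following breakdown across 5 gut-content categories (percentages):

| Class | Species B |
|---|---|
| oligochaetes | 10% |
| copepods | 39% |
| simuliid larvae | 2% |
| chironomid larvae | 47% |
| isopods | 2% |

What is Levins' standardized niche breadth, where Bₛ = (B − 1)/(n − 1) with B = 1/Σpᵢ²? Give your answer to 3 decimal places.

Convert percentages to proportions (divide by 100).
Σpᵢ² = 0.10² + 0.39² + 0.02² + 0.47² + 0.02² = 0.0100 + 0.1521 + 0.0004 + 0.2209 + 0.0004 = 0.3838
B = 1 / 0.3838 = 2.60552
Bₛ = (B − 1)/(n − 1) = (2.60552 − 1)/(5 − 1) = 1.60552/4 = 0.40138

0.401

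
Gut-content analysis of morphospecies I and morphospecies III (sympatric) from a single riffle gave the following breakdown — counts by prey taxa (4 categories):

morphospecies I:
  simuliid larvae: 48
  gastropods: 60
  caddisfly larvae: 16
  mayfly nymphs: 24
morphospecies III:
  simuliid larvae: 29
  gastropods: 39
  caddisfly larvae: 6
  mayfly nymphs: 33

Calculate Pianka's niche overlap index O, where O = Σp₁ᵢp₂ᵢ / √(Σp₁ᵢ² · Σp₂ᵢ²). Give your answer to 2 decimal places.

0.95

Proportions for morphospecies I (n=148): 48/148=0.3243, 60/148=0.4054, 16/148=0.1081, 24/148=0.1622
Proportions for morphospecies III (n=107): 29/107=0.2710, 39/107=0.3645, 6/107=0.0561, 33/107=0.3084
Σ p₁ᵢp₂ᵢ = 0.087885 + 0.147768 + 0.006064 + 0.050022 = 0.291739
Σp_1ᵢ² = 0.3243² + 0.4054² + 0.1081² + 0.1622² = 0.105170 + 0.164349 + 0.011686 + 0.026309 = 0.307514
Σp_2ᵢ² = 0.2710² + 0.3645² + 0.0561² + 0.3084² = 0.073441 + 0.132860 + 0.003147 + 0.095111 = 0.304559
O = 0.291739 / √(0.307514 × 0.304559) = 0.291739 / 0.3060329 = 0.9533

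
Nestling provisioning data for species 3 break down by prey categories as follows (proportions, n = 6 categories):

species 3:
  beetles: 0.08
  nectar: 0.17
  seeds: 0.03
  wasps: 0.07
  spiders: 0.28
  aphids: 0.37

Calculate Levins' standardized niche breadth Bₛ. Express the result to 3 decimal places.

0.580

Σpᵢ² = 0.08² + 0.17² + 0.03² + 0.07² + 0.28² + 0.37² = 0.0064 + 0.0289 + 0.0009 + 0.0049 + 0.0784 + 0.1369 = 0.2564
B = 1 / 0.2564 = 3.90016
Bₛ = (B − 1)/(n − 1) = (3.90016 − 1)/(6 − 1) = 2.90016/5 = 0.58003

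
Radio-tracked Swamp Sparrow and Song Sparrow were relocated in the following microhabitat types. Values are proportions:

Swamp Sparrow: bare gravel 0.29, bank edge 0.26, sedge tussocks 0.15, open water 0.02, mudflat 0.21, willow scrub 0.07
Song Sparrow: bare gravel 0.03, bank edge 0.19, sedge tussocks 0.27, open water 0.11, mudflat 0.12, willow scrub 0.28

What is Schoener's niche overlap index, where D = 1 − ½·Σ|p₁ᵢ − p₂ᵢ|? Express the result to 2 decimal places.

Σ|p₁ᵢ − p₂ᵢ| = 0.26 + 0.07 + 0.12 + 0.09 + 0.09 + 0.21 = 0.84
D = 1 − ½ × 0.84 = 1 − 0.420 = 0.5800

0.58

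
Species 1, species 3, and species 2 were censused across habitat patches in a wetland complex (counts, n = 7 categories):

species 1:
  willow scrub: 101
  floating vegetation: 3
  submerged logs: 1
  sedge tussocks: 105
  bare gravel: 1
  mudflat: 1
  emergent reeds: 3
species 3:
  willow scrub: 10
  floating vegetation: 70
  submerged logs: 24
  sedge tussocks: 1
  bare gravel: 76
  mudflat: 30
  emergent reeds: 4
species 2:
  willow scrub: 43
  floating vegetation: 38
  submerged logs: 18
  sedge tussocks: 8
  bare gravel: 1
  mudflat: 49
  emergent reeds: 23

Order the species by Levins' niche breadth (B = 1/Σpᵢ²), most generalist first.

species 2 > species 3 > species 1

Proportions for species 1 (n=215): 101/215=0.4698, 3/215=0.0140, 1/215=0.0047, 105/215=0.4884, 1/215=0.0047, 1/215=0.0047, 3/215=0.0140
Proportions for species 3 (n=215): 10/215=0.0465, 70/215=0.3256, 24/215=0.1116, 1/215=0.0047, 76/215=0.3535, 30/215=0.1395, 4/215=0.0186
Proportions for species 2 (n=180): 43/180=0.2389, 38/180=0.2111, 18/180=0.1000, 8/180=0.0444, 1/180=0.0056, 49/180=0.2722, 23/180=0.1278
Σp_1ᵢ² = 0.4698² + 0.0140² + 0.0047² + 0.4884² + 0.0047² + 0.0047² + 0.0140² = 0.220712 + 0.000196 + 0.000022 + 0.238535 + 0.000022 + 0.000022 + 0.000196 = 0.459705
B_1 = 1 / 0.459705 = 2.1753
Σp_3ᵢ² = 0.0465² + 0.3256² + 0.1116² + 0.0047² + 0.3535² + 0.1395² + 0.0186² = 0.002162 + 0.106015 + 0.012455 + 0.000022 + 0.124962 + 0.019460 + 0.000346 = 0.265422
B_3 = 1 / 0.265422 = 3.7676
Σp_2ᵢ² = 0.2389² + 0.2111² + 0.1000² + 0.0444² + 0.0056² + 0.2722² + 0.1278² = 0.057073 + 0.044563 + 0.010000 + 0.001971 + 0.000031 + 0.074093 + 0.016333 = 0.204064
B_2 = 1 / 0.204064 = 4.9004
Ranking by B (broadest → narrowest): species 2 (4.90) > species 3 (3.77) > species 1 (2.18)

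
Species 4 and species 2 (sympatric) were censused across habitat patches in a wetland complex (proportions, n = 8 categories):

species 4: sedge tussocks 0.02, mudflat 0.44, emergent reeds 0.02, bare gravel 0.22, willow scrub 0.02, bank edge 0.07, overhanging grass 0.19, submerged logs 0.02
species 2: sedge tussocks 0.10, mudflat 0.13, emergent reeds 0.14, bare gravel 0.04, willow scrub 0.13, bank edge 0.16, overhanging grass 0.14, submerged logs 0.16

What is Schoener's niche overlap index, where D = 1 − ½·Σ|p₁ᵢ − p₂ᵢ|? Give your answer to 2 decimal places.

0.46

Σ|p₁ᵢ − p₂ᵢ| = 0.08 + 0.31 + 0.12 + 0.18 + 0.11 + 0.09 + 0.05 + 0.14 = 1.08
D = 1 − ½ × 1.08 = 1 − 0.540 = 0.4600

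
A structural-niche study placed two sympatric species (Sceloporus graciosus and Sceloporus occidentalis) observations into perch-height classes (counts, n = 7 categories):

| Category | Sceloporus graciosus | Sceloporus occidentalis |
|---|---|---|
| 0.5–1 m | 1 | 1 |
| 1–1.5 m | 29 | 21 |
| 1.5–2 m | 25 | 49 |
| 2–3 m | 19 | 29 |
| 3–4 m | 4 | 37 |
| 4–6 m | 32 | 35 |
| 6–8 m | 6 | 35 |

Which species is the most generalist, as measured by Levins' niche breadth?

Sceloporus occidentalis

Proportions for Sceloporus graciosus (n=116): 1/116=0.0086, 29/116=0.2500, 25/116=0.2155, 19/116=0.1638, 4/116=0.0345, 32/116=0.2759, 6/116=0.0517
Proportions for Sceloporus occidentalis (n=207): 1/207=0.0048, 21/207=0.1014, 49/207=0.2367, 29/207=0.1401, 37/207=0.1787, 35/207=0.1691, 35/207=0.1691
Σp_gracᵢ² = 0.0086² + 0.2500² + 0.2155² + 0.1638² + 0.0345² + 0.2759² + 0.0517² = 0.000074 + 0.062500 + 0.046440 + 0.026830 + 0.001190 + 0.076121 + 0.002673 = 0.215828
B_grac = 1 / 0.215828 = 4.6333
Σp_occiᵢ² = 0.0048² + 0.1014² + 0.2367² + 0.1401² + 0.1787² + 0.1691² + 0.1691² = 0.000023 + 0.010282 + 0.056027 + 0.019628 + 0.031934 + 0.028595 + 0.028595 = 0.175084
B_occi = 1 / 0.175084 = 5.7115
Highest B → broadest niche (most generalist): Sceloporus occidentalis (B = 5.71).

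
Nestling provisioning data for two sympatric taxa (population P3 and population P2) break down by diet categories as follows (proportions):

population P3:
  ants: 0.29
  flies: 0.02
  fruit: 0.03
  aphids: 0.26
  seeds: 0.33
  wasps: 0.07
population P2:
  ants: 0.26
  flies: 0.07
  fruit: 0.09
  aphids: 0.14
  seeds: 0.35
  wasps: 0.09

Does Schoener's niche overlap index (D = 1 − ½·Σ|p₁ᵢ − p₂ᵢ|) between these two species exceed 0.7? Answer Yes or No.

Σ|p₁ᵢ − p₂ᵢ| = 0.03 + 0.05 + 0.06 + 0.12 + 0.02 + 0.02 = 0.30
D = 1 − ½ × 0.30 = 1 − 0.150 = 0.8500
D = 0.8500 > 0.7 → Yes.

Yes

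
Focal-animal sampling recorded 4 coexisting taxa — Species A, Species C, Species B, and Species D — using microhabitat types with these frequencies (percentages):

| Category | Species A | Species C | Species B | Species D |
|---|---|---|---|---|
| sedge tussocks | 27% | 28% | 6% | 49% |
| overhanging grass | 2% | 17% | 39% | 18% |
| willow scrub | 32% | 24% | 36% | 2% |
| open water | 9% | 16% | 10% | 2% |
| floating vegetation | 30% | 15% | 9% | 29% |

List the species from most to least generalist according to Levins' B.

Species C > Species A > Species B > Species D

Convert percentages to proportions (divide by 100).
Σp_Aᵢ² = 0.27² + 0.02² + 0.32² + 0.09² + 0.30² = 0.0729 + 0.0004 + 0.1024 + 0.0081 + 0.0900 = 0.2738
B_A = 1 / 0.2738 = 3.6523
Σp_Cᵢ² = 0.28² + 0.17² + 0.24² + 0.16² + 0.15² = 0.0784 + 0.0289 + 0.0576 + 0.0256 + 0.0225 = 0.2130
B_C = 1 / 0.2130 = 4.6948
Σp_Bᵢ² = 0.06² + 0.39² + 0.36² + 0.10² + 0.09² = 0.0036 + 0.1521 + 0.1296 + 0.0100 + 0.0081 = 0.3034
B_B = 1 / 0.3034 = 3.2960
Σp_Dᵢ² = 0.49² + 0.18² + 0.02² + 0.02² + 0.29² = 0.2401 + 0.0324 + 0.0004 + 0.0004 + 0.0841 = 0.3574
B_D = 1 / 0.3574 = 2.7980
Ranking by B (broadest → narrowest): Species C (4.69) > Species A (3.65) > Species B (3.30) > Species D (2.80)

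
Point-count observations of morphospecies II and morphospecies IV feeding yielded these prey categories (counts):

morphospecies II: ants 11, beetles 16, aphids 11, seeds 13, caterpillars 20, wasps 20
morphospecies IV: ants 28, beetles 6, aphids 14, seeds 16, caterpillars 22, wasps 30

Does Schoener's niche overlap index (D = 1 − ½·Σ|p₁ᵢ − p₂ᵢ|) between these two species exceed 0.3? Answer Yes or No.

Yes

Proportions for morphospecies II (n=91): 11/91=0.1209, 16/91=0.1758, 11/91=0.1209, 13/91=0.1429, 20/91=0.2198, 20/91=0.2198
Proportions for morphospecies IV (n=116): 28/116=0.2414, 6/116=0.0517, 14/116=0.1207, 16/116=0.1379, 22/116=0.1897, 30/116=0.2586
Σ|p₁ᵢ − p₂ᵢ| = 0.1205 + 0.1241 + 0.0002 + 0.0050 + 0.0301 + 0.0388 = 0.3187
D = 1 − ½ × 0.3187 = 1 − 0.15935 = 0.84065
D = 0.84065 > 0.3 → Yes.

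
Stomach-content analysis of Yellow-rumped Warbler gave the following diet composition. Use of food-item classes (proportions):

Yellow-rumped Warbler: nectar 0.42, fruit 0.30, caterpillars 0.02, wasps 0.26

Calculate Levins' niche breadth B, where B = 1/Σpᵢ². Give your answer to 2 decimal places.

Σpᵢ² = 0.42² + 0.30² + 0.02² + 0.26² = 0.1764 + 0.0900 + 0.0004 + 0.0676 = 0.3344
B = 1 / 0.3344 = 2.9904

2.99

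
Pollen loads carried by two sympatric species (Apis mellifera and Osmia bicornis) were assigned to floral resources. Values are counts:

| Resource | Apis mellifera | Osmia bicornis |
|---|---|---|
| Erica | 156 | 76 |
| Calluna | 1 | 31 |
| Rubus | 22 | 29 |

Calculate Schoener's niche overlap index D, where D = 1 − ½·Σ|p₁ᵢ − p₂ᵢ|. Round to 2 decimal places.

0.69

Proportions for Apis mellifera (n=179): 156/179=0.8715, 1/179=0.0056, 22/179=0.1229
Proportions for Osmia bicornis (n=136): 76/136=0.5588, 31/136=0.2279, 29/136=0.2132
Σ|p₁ᵢ − p₂ᵢ| = 0.3127 + 0.2223 + 0.0903 = 0.6253
D = 1 − ½ × 0.6253 = 1 − 0.31265 = 0.68735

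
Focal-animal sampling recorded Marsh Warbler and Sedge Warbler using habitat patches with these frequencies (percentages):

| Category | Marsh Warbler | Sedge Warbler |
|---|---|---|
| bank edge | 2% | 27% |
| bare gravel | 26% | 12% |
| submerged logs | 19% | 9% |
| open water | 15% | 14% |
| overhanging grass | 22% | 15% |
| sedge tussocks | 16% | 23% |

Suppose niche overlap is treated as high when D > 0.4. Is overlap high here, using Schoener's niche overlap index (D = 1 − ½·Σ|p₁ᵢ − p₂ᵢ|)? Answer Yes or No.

Convert percentages to proportions (divide by 100).
Σ|p₁ᵢ − p₂ᵢ| = 0.25 + 0.14 + 0.10 + 0.01 + 0.07 + 0.07 = 0.64
D = 1 − ½ × 0.64 = 1 − 0.320 = 0.6800
D = 0.6800 > 0.4 → Yes.

Yes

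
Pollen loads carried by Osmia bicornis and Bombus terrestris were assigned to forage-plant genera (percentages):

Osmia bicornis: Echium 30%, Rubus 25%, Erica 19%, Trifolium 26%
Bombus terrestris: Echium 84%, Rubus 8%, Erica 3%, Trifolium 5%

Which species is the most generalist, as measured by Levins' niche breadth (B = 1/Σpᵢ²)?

Osmia bicornis

Convert percentages to proportions (divide by 100).
Σp_bicoᵢ² = 0.30² + 0.25² + 0.19² + 0.26² = 0.0900 + 0.0625 + 0.0361 + 0.0676 = 0.2562
B_bico = 1 / 0.2562 = 3.9032
Σp_terrᵢ² = 0.84² + 0.08² + 0.03² + 0.05² = 0.7056 + 0.0064 + 0.0009 + 0.0025 = 0.7154
B_terr = 1 / 0.7154 = 1.3978
Highest B → broadest niche (most generalist): Osmia bicornis (B = 3.90).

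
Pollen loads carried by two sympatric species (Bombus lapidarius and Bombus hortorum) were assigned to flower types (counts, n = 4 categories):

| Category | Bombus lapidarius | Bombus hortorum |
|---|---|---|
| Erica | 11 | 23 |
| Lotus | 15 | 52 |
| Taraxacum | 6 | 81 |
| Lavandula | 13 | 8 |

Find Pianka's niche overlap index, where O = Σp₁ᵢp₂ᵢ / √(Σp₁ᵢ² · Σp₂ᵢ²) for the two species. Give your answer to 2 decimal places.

Proportions for Bombus lapidarius (n=45): 11/45=0.2444, 15/45=0.3333, 6/45=0.1333, 13/45=0.2889
Proportions for Bombus hortorum (n=164): 23/164=0.1402, 52/164=0.3171, 81/164=0.4939, 8/164=0.0488
Σ p₁ᵢp₂ᵢ = 0.034265 + 0.105689 + 0.065837 + 0.014098 = 0.219889
Σp_1ᵢ² = 0.2444² + 0.3333² + 0.1333² + 0.2889² = 0.059731 + 0.111089 + 0.017769 + 0.083463 = 0.272052
Σp_2ᵢ² = 0.1402² + 0.3171² + 0.4939² + 0.0488² = 0.019656 + 0.100552 + 0.243937 + 0.002381 = 0.366526
O = 0.219889 / √(0.272052 × 0.366526) = 0.219889 / 0.3157754 = 0.6963

0.70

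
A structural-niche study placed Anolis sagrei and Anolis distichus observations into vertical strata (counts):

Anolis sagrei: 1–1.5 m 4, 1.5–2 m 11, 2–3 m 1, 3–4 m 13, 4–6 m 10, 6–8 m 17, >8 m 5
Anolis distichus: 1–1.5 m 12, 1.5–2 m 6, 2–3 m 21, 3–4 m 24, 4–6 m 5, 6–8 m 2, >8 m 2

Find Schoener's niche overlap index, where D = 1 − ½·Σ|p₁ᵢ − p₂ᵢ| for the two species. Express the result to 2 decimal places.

0.50

Proportions for Anolis sagrei (n=61): 4/61=0.0656, 11/61=0.1803, 1/61=0.0164, 13/61=0.2131, 10/61=0.1639, 17/61=0.2787, 5/61=0.0820
Proportions for Anolis distichus (n=72): 12/72=0.1667, 6/72=0.0833, 21/72=0.2917, 24/72=0.3333, 5/72=0.0694, 2/72=0.0278, 2/72=0.0278
Σ|p₁ᵢ − p₂ᵢ| = 0.1011 + 0.0970 + 0.2753 + 0.1202 + 0.0945 + 0.2509 + 0.0542 = 0.9932
D = 1 − ½ × 0.9932 = 1 − 0.49660 = 0.50340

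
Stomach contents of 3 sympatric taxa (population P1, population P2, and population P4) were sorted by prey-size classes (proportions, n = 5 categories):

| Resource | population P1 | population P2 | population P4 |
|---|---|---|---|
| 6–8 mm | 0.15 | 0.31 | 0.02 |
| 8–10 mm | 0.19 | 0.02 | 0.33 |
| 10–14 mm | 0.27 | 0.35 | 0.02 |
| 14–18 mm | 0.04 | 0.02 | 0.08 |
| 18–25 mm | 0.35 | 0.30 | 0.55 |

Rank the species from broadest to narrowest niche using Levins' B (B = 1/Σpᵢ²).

Σp_P1ᵢ² = 0.15² + 0.19² + 0.27² + 0.04² + 0.35² = 0.0225 + 0.0361 + 0.0729 + 0.0016 + 0.1225 = 0.2556
B_P1 = 1 / 0.2556 = 3.9124
Σp_P2ᵢ² = 0.31² + 0.02² + 0.35² + 0.02² + 0.30² = 0.0961 + 0.0004 + 0.1225 + 0.0004 + 0.0900 = 0.3094
B_P2 = 1 / 0.3094 = 3.2321
Σp_P4ᵢ² = 0.02² + 0.33² + 0.02² + 0.08² + 0.55² = 0.0004 + 0.1089 + 0.0004 + 0.0064 + 0.3025 = 0.4186
B_P4 = 1 / 0.4186 = 2.3889
Ranking by B (broadest → narrowest): population P1 (3.91) > population P2 (3.23) > population P4 (2.39)

population P1 > population P2 > population P4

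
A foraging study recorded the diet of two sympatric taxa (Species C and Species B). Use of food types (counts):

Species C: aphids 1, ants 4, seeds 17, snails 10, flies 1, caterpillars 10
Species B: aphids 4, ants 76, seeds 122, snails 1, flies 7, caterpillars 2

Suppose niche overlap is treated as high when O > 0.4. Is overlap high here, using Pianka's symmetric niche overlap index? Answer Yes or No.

Proportions for Species C (n=43): 1/43=0.0233, 4/43=0.0930, 17/43=0.3953, 10/43=0.2326, 1/43=0.0233, 10/43=0.2326
Proportions for Species B (n=212): 4/212=0.0189, 76/212=0.3585, 122/212=0.5755, 1/212=0.0047, 7/212=0.0330, 2/212=0.0094
Σ p₁ᵢp₂ᵢ = 0.000440 + 0.033341 + 0.227495 + 0.001093 + 0.000769 + 0.002186 = 0.265324
Σp_1ᵢ² = 0.0233² + 0.0930² + 0.3953² + 0.2326² + 0.0233² + 0.2326² = 0.000543 + 0.008649 + 0.156262 + 0.054103 + 0.000543 + 0.054103 = 0.274203
Σp_2ᵢ² = 0.0189² + 0.3585² + 0.5755² + 0.0047² + 0.0330² + 0.0094² = 0.000357 + 0.128522 + 0.331200 + 0.000022 + 0.001089 + 0.000088 = 0.461278
O = 0.265324 / √(0.274203 × 0.461278) = 0.265324 / 0.3556456 = 0.7460
O = 0.7460 > 0.4 → Yes.

Yes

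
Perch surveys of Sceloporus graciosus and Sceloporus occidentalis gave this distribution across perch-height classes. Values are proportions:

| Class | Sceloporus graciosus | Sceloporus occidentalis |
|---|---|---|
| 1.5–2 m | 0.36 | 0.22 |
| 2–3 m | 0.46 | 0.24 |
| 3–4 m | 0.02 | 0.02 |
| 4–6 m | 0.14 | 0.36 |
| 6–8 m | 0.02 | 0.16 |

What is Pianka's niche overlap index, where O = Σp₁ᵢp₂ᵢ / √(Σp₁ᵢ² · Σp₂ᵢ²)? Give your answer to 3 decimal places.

Σ p₁ᵢp₂ᵢ = 0.0792 + 0.1104 + 0.0004 + 0.0504 + 0.0032 = 0.2436
Σp_1ᵢ² = 0.36² + 0.46² + 0.02² + 0.14² + 0.02² = 0.1296 + 0.2116 + 0.0004 + 0.0196 + 0.0004 = 0.3616
Σp_2ᵢ² = 0.22² + 0.24² + 0.02² + 0.36² + 0.16² = 0.0484 + 0.0576 + 0.0004 + 0.1296 + 0.0256 = 0.2616
O = 0.2436 / √(0.3616 × 0.2616) = 0.2436 / 0.307562 = 0.79204

0.792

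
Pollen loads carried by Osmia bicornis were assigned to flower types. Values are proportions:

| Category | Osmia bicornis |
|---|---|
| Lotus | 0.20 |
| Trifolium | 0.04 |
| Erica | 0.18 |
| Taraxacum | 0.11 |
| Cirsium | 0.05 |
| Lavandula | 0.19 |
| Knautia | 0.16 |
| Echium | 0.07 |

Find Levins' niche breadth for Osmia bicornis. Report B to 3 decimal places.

6.443

Σpᵢ² = 0.20² + 0.04² + 0.18² + 0.11² + 0.05² + 0.19² + 0.16² + 0.07² = 0.0400 + 0.0016 + 0.0324 + 0.0121 + 0.0025 + 0.0361 + 0.0256 + 0.0049 = 0.1552
B = 1 / 0.1552 = 6.44330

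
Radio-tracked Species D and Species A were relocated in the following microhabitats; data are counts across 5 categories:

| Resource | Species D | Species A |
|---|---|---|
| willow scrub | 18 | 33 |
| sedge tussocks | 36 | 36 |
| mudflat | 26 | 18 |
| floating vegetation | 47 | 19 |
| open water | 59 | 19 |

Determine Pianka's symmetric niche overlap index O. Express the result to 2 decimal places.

0.84

Proportions for Species D (n=186): 18/186=0.0968, 36/186=0.1935, 26/186=0.1398, 47/186=0.2527, 59/186=0.3172
Proportions for Species A (n=125): 33/125=0.2640, 36/125=0.2880, 18/125=0.1440, 19/125=0.1520, 19/125=0.1520
Σ p₁ᵢp₂ᵢ = 0.025555 + 0.055728 + 0.020131 + 0.038410 + 0.048214 = 0.188038
Σp_1ᵢ² = 0.0968² + 0.1935² + 0.1398² + 0.2527² + 0.3172² = 0.009370 + 0.037442 + 0.019544 + 0.063857 + 0.100616 = 0.230829
Σp_2ᵢ² = 0.2640² + 0.2880² + 0.1440² + 0.1520² + 0.1520² = 0.069696 + 0.082944 + 0.020736 + 0.023104 + 0.023104 = 0.219584
O = 0.188038 / √(0.230829 × 0.219584) = 0.188038 / 0.2251363 = 0.8352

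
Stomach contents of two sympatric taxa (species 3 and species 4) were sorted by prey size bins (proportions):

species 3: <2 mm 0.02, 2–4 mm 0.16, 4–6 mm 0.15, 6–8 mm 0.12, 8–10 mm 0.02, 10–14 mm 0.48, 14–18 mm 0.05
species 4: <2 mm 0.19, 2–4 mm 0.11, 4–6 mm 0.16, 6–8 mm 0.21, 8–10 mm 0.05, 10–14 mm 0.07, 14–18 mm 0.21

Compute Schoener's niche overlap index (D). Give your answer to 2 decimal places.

0.54

Σ|p₁ᵢ − p₂ᵢ| = 0.17 + 0.05 + 0.01 + 0.09 + 0.03 + 0.41 + 0.16 = 0.92
D = 1 − ½ × 0.92 = 1 − 0.460 = 0.5400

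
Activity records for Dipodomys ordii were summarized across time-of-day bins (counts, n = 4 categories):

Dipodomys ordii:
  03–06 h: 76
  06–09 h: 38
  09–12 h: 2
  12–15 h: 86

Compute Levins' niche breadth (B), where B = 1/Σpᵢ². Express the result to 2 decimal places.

Proportions for Dipodomys ordii (n=202): 76/202=0.3762, 38/202=0.1881, 2/202=0.0099, 86/202=0.4257
Σpᵢ² = 0.3762² + 0.1881² + 0.0099² + 0.4257² = 0.141526 + 0.035382 + 0.000098 + 0.181220 = 0.358226
B = 1 / 0.358226 = 2.7915

2.79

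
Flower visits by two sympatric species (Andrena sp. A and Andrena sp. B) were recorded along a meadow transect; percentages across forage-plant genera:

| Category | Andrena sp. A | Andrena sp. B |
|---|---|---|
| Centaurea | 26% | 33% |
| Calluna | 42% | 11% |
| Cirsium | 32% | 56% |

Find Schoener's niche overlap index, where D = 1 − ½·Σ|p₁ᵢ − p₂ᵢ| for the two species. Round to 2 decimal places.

Convert percentages to proportions (divide by 100).
Σ|p₁ᵢ − p₂ᵢ| = 0.07 + 0.31 + 0.24 = 0.62
D = 1 − ½ × 0.62 = 1 − 0.310 = 0.6900

0.69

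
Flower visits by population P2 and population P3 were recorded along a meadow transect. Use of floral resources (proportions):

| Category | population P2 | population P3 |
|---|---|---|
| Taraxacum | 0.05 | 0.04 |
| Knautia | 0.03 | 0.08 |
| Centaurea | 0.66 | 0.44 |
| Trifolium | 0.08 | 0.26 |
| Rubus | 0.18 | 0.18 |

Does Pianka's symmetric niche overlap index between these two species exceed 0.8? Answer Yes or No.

Yes

Σ p₁ᵢp₂ᵢ = 0.0020 + 0.0024 + 0.2904 + 0.0208 + 0.0324 = 0.3480
Σp_1ᵢ² = 0.05² + 0.03² + 0.66² + 0.08² + 0.18² = 0.0025 + 0.0009 + 0.4356 + 0.0064 + 0.0324 = 0.4778
Σp_2ᵢ² = 0.04² + 0.08² + 0.44² + 0.26² + 0.18² = 0.0016 + 0.0064 + 0.1936 + 0.0676 + 0.0324 = 0.3016
O = 0.3480 / √(0.4778 × 0.3016) = 0.3480 / 0.37961 = 0.9167
O = 0.9167 > 0.8 → Yes.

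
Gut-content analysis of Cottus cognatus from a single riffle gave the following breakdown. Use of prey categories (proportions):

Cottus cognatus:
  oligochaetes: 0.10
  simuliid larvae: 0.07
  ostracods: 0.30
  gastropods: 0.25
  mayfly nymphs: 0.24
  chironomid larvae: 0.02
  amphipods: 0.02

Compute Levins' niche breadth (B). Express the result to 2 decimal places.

4.43

Σpᵢ² = 0.10² + 0.07² + 0.30² + 0.25² + 0.24² + 0.02² + 0.02² = 0.0100 + 0.0049 + 0.0900 + 0.0625 + 0.0576 + 0.0004 + 0.0004 = 0.2258
B = 1 / 0.2258 = 4.4287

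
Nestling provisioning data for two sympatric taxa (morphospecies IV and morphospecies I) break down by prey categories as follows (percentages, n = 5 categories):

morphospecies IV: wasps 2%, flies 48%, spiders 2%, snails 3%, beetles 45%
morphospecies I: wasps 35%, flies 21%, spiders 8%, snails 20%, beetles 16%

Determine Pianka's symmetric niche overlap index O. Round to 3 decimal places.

0.582

Convert percentages to proportions (divide by 100).
Σ p₁ᵢp₂ᵢ = 0.0070 + 0.1008 + 0.0016 + 0.0060 + 0.0720 = 0.1874
Σp_1ᵢ² = 0.02² + 0.48² + 0.02² + 0.03² + 0.45² = 0.0004 + 0.2304 + 0.0004 + 0.0009 + 0.2025 = 0.4346
Σp_2ᵢ² = 0.35² + 0.21² + 0.08² + 0.20² + 0.16² = 0.1225 + 0.0441 + 0.0064 + 0.0400 + 0.0256 = 0.2386
O = 0.1874 / √(0.4346 × 0.2386) = 0.1874 / 0.322018 = 0.58196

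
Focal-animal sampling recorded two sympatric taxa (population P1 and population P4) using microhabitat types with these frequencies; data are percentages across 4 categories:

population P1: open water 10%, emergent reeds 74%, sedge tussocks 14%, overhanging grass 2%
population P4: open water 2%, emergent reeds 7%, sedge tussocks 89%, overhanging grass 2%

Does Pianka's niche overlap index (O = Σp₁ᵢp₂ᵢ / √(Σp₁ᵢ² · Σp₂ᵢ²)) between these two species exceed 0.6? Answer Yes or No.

Convert percentages to proportions (divide by 100).
Σ p₁ᵢp₂ᵢ = 0.0020 + 0.0518 + 0.1246 + 0.0004 = 0.1788
Σp_1ᵢ² = 0.10² + 0.74² + 0.14² + 0.02² = 0.0100 + 0.5476 + 0.0196 + 0.0004 = 0.5776
Σp_2ᵢ² = 0.02² + 0.07² + 0.89² + 0.02² = 0.0004 + 0.0049 + 0.7921 + 0.0004 = 0.7978
O = 0.1788 / √(0.5776 × 0.7978) = 0.1788 / 0.67883 = 0.2634
O = 0.2634 < 0.6 → No.

No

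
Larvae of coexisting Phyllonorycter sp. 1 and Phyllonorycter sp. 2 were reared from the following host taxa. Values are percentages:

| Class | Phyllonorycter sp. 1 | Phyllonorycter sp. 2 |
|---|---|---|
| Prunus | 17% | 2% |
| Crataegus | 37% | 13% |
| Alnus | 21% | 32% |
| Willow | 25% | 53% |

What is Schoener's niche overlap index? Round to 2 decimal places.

0.61

Convert percentages to proportions (divide by 100).
Σ|p₁ᵢ − p₂ᵢ| = 0.15 + 0.24 + 0.11 + 0.28 = 0.78
D = 1 − ½ × 0.78 = 1 − 0.390 = 0.6100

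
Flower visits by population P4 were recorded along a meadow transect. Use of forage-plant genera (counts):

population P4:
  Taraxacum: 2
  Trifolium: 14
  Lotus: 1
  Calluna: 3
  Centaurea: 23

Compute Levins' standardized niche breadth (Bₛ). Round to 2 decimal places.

Proportions for population P4 (n=43): 2/43=0.0465, 14/43=0.3256, 1/43=0.0233, 3/43=0.0698, 23/43=0.5349
Σpᵢ² = 0.0465² + 0.3256² + 0.0233² + 0.0698² + 0.5349² = 0.002162 + 0.106015 + 0.000543 + 0.004872 + 0.286118 = 0.399710
B = 1 / 0.399710 = 2.5018
Bₛ = (B − 1)/(n − 1) = (2.5018 − 1)/(5 − 1) = 1.5018/4 = 0.3755

0.38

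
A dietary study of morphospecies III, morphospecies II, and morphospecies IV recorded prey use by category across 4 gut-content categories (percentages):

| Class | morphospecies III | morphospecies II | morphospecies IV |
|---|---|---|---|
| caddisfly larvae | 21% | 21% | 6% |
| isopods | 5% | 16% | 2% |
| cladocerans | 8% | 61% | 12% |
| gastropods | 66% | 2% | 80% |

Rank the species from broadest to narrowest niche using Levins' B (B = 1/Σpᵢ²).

morphospecies II > morphospecies III > morphospecies IV

Convert percentages to proportions (divide by 100).
Σp_IIIᵢ² = 0.21² + 0.05² + 0.08² + 0.66² = 0.0441 + 0.0025 + 0.0064 + 0.4356 = 0.4886
B_III = 1 / 0.4886 = 2.0467
Σp_IIᵢ² = 0.21² + 0.16² + 0.61² + 0.02² = 0.0441 + 0.0256 + 0.3721 + 0.0004 = 0.4422
B_II = 1 / 0.4422 = 2.2614
Σp_IVᵢ² = 0.06² + 0.02² + 0.12² + 0.80² = 0.0036 + 0.0004 + 0.0144 + 0.6400 = 0.6584
B_IV = 1 / 0.6584 = 1.5188
Ranking by B (broadest → narrowest): morphospecies II (2.26) > morphospecies III (2.05) > morphospecies IV (1.52)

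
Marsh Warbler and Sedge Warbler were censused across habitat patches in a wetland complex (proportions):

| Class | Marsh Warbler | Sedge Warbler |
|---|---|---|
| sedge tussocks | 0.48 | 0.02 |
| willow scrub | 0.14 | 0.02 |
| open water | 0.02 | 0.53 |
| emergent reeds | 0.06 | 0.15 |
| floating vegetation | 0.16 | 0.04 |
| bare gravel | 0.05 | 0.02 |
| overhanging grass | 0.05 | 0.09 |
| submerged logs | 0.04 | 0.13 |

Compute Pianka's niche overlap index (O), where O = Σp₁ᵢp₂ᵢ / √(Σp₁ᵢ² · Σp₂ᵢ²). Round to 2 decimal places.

0.16

Σ p₁ᵢp₂ᵢ = 0.0096 + 0.0028 + 0.0106 + 0.0090 + 0.0064 + 0.0010 + 0.0045 + 0.0052 = 0.0491
Σp_1ᵢ² = 0.48² + 0.14² + 0.02² + 0.06² + 0.16² + 0.05² + 0.05² + 0.04² = 0.2304 + 0.0196 + 0.0004 + 0.0036 + 0.0256 + 0.0025 + 0.0025 + 0.0016 = 0.2862
Σp_2ᵢ² = 0.02² + 0.02² + 0.53² + 0.15² + 0.04² + 0.02² + 0.09² + 0.13² = 0.0004 + 0.0004 + 0.2809 + 0.0225 + 0.0016 + 0.0004 + 0.0081 + 0.0169 = 0.3312
O = 0.0491 / √(0.2862 × 0.3312) = 0.0491 / 0.30788 = 0.1595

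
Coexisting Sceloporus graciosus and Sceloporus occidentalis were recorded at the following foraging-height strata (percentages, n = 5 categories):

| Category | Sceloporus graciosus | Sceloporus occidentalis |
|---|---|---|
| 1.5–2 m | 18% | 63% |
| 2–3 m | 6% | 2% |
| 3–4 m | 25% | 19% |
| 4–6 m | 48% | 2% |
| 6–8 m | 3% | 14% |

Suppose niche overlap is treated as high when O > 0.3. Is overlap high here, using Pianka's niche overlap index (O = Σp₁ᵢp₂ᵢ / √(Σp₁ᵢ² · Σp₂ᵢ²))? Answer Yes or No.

Yes

Convert percentages to proportions (divide by 100).
Σ p₁ᵢp₂ᵢ = 0.1134 + 0.0012 + 0.0475 + 0.0096 + 0.0042 = 0.1759
Σp_1ᵢ² = 0.18² + 0.06² + 0.25² + 0.48² + 0.03² = 0.0324 + 0.0036 + 0.0625 + 0.2304 + 0.0009 = 0.3298
Σp_2ᵢ² = 0.63² + 0.02² + 0.19² + 0.02² + 0.14² = 0.3969 + 0.0004 + 0.0361 + 0.0004 + 0.0196 = 0.4534
O = 0.1759 / √(0.3298 × 0.4534) = 0.1759 / 0.38669 = 0.4549
O = 0.4549 > 0.3 → Yes.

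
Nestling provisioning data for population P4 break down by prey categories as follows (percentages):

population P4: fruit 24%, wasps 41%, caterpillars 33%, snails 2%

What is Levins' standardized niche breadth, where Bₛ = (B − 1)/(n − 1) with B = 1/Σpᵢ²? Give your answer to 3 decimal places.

Convert percentages to proportions (divide by 100).
Σpᵢ² = 0.24² + 0.41² + 0.33² + 0.02² = 0.0576 + 0.1681 + 0.1089 + 0.0004 = 0.3350
B = 1 / 0.3350 = 2.98507
Bₛ = (B − 1)/(n − 1) = (2.98507 − 1)/(4 − 1) = 1.98507/3 = 0.66169

0.662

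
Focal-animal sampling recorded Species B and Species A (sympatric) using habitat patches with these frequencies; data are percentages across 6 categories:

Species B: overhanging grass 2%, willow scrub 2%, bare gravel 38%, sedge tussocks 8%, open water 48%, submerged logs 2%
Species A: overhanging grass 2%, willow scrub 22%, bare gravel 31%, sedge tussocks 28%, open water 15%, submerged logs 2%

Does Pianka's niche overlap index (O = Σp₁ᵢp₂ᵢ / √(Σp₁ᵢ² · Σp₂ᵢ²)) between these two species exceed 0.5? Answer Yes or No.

Convert percentages to proportions (divide by 100).
Σ p₁ᵢp₂ᵢ = 0.0004 + 0.0044 + 0.1178 + 0.0224 + 0.0720 + 0.0004 = 0.2174
Σp_1ᵢ² = 0.02² + 0.02² + 0.38² + 0.08² + 0.48² + 0.02² = 0.0004 + 0.0004 + 0.1444 + 0.0064 + 0.2304 + 0.0004 = 0.3824
Σp_2ᵢ² = 0.02² + 0.22² + 0.31² + 0.28² + 0.15² + 0.02² = 0.0004 + 0.0484 + 0.0961 + 0.0784 + 0.0225 + 0.0004 = 0.2462
O = 0.2174 / √(0.3824 × 0.2462) = 0.2174 / 0.30683 = 0.7085
O = 0.7085 > 0.5 → Yes.

Yes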